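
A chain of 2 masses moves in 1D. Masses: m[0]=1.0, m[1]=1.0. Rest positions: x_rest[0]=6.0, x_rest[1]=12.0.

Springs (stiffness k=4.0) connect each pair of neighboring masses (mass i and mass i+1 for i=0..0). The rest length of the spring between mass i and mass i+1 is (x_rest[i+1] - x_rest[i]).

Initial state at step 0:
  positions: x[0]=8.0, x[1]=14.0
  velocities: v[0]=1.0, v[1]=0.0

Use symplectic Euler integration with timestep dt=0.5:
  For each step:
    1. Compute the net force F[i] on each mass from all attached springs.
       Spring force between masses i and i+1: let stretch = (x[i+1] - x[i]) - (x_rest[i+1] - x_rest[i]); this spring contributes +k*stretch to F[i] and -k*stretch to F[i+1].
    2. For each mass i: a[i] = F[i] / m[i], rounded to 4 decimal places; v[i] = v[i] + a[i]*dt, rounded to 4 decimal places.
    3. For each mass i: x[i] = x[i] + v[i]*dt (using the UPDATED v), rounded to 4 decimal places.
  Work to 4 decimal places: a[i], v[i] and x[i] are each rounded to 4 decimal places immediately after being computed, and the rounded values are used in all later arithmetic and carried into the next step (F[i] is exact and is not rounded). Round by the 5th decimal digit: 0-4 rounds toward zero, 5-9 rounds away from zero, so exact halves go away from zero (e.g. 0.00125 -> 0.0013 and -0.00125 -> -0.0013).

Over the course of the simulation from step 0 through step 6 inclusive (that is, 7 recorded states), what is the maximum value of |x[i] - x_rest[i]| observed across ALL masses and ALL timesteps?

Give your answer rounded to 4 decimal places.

Step 0: x=[8.0000 14.0000] v=[1.0000 0.0000]
Step 1: x=[8.5000 14.0000] v=[1.0000 0.0000]
Step 2: x=[8.5000 14.5000] v=[0.0000 1.0000]
Step 3: x=[8.5000 15.0000] v=[0.0000 1.0000]
Step 4: x=[9.0000 15.0000] v=[1.0000 0.0000]
Step 5: x=[9.5000 15.0000] v=[1.0000 0.0000]
Step 6: x=[9.5000 15.5000] v=[0.0000 1.0000]
Max displacement = 3.5000

Answer: 3.5000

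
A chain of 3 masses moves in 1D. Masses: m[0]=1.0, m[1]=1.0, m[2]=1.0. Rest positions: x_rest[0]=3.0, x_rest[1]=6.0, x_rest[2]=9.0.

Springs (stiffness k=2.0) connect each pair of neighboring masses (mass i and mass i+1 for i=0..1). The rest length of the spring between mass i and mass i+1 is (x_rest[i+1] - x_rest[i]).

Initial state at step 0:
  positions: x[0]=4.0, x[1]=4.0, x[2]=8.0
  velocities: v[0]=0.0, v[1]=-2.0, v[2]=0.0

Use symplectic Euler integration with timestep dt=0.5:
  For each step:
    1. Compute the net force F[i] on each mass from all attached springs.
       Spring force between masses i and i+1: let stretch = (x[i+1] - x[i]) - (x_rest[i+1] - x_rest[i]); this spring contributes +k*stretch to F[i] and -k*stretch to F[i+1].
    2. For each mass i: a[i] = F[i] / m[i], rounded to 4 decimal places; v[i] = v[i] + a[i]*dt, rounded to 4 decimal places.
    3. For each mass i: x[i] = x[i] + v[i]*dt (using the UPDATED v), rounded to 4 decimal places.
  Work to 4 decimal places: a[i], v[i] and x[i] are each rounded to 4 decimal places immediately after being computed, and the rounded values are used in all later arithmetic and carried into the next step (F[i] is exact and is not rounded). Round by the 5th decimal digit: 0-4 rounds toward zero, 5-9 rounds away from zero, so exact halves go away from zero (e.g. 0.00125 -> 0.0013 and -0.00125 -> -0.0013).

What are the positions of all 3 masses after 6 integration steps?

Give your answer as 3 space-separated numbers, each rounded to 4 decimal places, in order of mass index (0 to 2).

Answer: 0.1094 3.7501 6.1407

Derivation:
Step 0: x=[4.0000 4.0000 8.0000] v=[0.0000 -2.0000 0.0000]
Step 1: x=[2.5000 5.0000 7.5000] v=[-3.0000 2.0000 -1.0000]
Step 2: x=[0.7500 6.0000 7.2500] v=[-3.5000 2.0000 -0.5000]
Step 3: x=[0.1250 5.0000 7.8750] v=[-1.2500 -2.0000 1.2500]
Step 4: x=[0.4375 3.0000 8.5625] v=[0.6250 -4.0000 1.3750]
Step 5: x=[0.5313 2.5000 7.9688] v=[0.1875 -1.0000 -1.1875]
Step 6: x=[0.1094 3.7501 6.1407] v=[-0.8438 2.5001 -3.6563]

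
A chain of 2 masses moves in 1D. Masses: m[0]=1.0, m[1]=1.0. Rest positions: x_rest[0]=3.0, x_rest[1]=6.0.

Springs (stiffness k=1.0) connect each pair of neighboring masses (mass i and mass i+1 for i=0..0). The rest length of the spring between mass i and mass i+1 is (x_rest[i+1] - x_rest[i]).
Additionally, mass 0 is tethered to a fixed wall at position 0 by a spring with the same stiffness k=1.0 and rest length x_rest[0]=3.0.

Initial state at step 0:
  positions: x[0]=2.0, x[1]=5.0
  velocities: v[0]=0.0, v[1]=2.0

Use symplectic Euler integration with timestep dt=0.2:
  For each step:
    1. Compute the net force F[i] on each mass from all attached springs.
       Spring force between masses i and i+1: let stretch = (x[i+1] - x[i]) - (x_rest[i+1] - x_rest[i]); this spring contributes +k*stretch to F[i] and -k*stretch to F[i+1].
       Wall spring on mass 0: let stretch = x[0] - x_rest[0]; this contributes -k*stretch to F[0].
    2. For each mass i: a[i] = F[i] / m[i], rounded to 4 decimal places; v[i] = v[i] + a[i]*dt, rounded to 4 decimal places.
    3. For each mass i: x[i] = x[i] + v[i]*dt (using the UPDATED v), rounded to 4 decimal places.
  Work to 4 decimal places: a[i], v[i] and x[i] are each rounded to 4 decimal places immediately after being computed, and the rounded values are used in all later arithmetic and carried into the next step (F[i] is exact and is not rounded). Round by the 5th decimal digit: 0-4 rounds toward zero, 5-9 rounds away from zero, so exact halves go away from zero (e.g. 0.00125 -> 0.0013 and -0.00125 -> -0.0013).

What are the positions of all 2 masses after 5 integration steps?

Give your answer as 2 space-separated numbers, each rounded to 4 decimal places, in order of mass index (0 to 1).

Answer: 2.7780 6.7566

Derivation:
Step 0: x=[2.0000 5.0000] v=[0.0000 2.0000]
Step 1: x=[2.0400 5.4000] v=[0.2000 2.0000]
Step 2: x=[2.1328 5.7856] v=[0.4640 1.9280]
Step 3: x=[2.2864 6.1451] v=[0.7680 1.7974]
Step 4: x=[2.5029 6.4702] v=[1.0825 1.6257]
Step 5: x=[2.7780 6.7566] v=[1.3754 1.4322]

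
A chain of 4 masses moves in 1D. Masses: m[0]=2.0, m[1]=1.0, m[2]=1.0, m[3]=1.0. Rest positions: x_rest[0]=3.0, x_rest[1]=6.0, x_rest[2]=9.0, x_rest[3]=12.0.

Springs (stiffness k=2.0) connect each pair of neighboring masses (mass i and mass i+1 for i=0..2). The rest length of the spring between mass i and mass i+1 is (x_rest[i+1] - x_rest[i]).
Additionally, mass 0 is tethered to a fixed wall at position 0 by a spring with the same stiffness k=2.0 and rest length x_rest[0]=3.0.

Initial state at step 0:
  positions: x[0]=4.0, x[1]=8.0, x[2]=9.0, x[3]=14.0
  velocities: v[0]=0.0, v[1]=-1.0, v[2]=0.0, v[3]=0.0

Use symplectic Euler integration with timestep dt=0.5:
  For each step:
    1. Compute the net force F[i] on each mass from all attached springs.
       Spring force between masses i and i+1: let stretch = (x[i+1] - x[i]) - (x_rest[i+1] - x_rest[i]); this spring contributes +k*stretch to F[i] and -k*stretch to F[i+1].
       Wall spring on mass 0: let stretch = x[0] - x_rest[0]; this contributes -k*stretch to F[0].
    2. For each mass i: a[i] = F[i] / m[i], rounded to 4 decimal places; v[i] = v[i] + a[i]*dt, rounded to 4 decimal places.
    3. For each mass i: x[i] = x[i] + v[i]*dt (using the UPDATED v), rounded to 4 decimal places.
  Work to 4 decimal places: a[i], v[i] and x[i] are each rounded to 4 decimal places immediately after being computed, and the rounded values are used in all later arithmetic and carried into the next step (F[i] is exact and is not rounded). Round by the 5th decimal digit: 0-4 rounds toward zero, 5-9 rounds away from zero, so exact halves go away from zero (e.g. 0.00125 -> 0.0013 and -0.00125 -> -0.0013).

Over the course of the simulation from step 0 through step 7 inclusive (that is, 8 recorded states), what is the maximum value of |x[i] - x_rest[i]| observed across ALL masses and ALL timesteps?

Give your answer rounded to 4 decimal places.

Step 0: x=[4.0000 8.0000 9.0000 14.0000] v=[0.0000 -1.0000 0.0000 0.0000]
Step 1: x=[4.0000 6.0000 11.0000 13.0000] v=[0.0000 -4.0000 4.0000 -2.0000]
Step 2: x=[3.5000 5.5000 11.5000 12.5000] v=[-1.0000 -1.0000 1.0000 -1.0000]
Step 3: x=[2.6250 7.0000 9.5000 13.0000] v=[-1.7500 3.0000 -4.0000 1.0000]
Step 4: x=[2.1875 7.5625 8.0000 13.2500] v=[-0.8750 1.1250 -3.0000 0.5000]
Step 5: x=[2.5469 5.6563 8.9063 12.3750] v=[0.7188 -3.8125 1.8125 -1.7500]
Step 6: x=[3.0470 3.8204 9.9219 11.2657] v=[1.0001 -3.6719 2.0312 -2.2187]
Step 7: x=[2.9787 4.6485 8.5587 10.9845] v=[-0.1367 1.6562 -2.7265 -0.5625]
Max displacement = 2.5000

Answer: 2.5000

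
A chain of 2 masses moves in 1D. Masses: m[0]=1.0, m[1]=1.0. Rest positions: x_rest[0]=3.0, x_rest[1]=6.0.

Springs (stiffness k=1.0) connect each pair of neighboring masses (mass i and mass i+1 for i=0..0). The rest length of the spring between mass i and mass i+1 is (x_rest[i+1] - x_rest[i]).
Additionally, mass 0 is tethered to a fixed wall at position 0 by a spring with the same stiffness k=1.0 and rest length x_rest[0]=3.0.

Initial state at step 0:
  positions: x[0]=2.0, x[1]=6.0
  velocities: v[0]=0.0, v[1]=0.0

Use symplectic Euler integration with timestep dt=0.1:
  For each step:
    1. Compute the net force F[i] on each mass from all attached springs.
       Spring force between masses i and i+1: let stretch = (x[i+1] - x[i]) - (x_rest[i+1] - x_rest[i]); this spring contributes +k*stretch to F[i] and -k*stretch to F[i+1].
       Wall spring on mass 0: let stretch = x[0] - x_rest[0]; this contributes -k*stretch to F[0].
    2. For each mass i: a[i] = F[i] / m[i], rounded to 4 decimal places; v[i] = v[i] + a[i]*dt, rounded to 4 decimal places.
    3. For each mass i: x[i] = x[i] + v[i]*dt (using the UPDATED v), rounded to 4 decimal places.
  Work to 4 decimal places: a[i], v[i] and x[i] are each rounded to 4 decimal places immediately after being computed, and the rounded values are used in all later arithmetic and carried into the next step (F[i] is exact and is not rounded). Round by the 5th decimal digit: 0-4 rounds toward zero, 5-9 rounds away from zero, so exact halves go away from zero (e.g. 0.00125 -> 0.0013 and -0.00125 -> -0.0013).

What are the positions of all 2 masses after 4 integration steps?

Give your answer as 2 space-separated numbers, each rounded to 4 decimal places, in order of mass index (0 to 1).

Step 0: x=[2.0000 6.0000] v=[0.0000 0.0000]
Step 1: x=[2.0200 5.9900] v=[0.2000 -0.1000]
Step 2: x=[2.0595 5.9703] v=[0.3950 -0.1970]
Step 3: x=[2.1175 5.9415] v=[0.5801 -0.2881]
Step 4: x=[2.1926 5.9045] v=[0.7508 -0.3705]

Answer: 2.1926 5.9045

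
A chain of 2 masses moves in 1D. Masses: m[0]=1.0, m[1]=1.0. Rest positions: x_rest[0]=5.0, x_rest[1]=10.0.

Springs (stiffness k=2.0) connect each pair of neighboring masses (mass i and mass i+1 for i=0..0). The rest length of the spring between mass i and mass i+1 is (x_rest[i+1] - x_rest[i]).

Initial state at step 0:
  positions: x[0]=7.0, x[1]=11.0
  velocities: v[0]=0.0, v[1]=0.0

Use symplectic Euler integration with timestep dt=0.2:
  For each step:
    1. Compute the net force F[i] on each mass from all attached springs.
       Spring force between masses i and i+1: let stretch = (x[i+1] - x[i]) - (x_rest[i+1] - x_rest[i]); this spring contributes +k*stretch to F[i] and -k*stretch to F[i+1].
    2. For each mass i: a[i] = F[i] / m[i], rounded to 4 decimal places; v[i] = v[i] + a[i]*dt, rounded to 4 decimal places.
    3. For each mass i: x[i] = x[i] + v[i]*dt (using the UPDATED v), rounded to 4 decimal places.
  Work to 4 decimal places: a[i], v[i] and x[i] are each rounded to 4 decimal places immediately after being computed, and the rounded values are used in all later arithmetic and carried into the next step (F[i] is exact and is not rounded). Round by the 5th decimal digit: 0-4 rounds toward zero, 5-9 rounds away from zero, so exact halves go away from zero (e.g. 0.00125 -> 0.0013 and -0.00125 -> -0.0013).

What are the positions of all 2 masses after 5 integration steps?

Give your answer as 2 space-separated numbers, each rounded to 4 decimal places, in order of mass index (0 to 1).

Answer: 6.1936 11.8064

Derivation:
Step 0: x=[7.0000 11.0000] v=[0.0000 0.0000]
Step 1: x=[6.9200 11.0800] v=[-0.4000 0.4000]
Step 2: x=[6.7728 11.2272] v=[-0.7360 0.7360]
Step 3: x=[6.5820 11.4180] v=[-0.9542 0.9542]
Step 4: x=[6.3780 11.6220] v=[-1.0198 1.0198]
Step 5: x=[6.1936 11.8064] v=[-0.9222 0.9222]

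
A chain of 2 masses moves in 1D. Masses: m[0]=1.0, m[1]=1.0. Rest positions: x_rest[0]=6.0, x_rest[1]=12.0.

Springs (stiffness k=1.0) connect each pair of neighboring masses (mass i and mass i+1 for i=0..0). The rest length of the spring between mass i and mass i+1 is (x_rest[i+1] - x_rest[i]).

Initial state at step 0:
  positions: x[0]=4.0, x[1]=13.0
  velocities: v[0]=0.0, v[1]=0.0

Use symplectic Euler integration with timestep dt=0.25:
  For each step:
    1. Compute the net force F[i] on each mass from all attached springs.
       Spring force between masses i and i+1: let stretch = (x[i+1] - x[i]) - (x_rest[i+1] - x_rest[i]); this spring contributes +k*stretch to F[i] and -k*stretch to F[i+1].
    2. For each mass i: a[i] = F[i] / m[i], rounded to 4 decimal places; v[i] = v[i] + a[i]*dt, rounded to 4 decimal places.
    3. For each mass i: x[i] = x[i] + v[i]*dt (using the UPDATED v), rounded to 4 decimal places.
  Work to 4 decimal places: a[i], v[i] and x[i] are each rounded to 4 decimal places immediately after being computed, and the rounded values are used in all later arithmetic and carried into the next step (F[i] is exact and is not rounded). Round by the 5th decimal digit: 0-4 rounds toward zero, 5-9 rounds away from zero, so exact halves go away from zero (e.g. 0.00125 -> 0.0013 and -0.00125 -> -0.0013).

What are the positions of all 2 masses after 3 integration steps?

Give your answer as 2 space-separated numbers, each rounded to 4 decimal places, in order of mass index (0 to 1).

Step 0: x=[4.0000 13.0000] v=[0.0000 0.0000]
Step 1: x=[4.1875 12.8125] v=[0.7500 -0.7500]
Step 2: x=[4.5391 12.4609] v=[1.4063 -1.4063]
Step 3: x=[5.0108 11.9892] v=[1.8868 -1.8868]

Answer: 5.0108 11.9892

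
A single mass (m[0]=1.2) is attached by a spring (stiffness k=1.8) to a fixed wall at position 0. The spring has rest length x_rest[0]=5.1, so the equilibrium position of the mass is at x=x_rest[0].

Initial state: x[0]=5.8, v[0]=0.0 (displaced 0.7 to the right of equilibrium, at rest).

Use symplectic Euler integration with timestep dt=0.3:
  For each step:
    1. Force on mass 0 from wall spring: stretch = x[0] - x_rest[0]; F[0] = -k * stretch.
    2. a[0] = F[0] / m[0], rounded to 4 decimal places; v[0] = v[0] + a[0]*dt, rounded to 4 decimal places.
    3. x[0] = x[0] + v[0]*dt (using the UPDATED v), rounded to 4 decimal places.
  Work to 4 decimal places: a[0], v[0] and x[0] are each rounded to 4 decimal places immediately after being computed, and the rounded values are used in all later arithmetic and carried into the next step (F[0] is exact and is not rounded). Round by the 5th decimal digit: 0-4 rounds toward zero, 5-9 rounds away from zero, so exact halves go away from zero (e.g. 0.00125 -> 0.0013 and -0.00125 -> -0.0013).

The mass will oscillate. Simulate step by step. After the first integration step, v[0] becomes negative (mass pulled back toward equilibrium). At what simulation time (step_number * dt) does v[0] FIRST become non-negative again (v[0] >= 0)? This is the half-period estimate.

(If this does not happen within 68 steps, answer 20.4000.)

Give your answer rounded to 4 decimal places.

Step 0: x=[5.8000] v=[0.0000]
Step 1: x=[5.7055] v=[-0.3150]
Step 2: x=[5.5293] v=[-0.5875]
Step 3: x=[5.2951] v=[-0.7807]
Step 4: x=[5.0346] v=[-0.8685]
Step 5: x=[4.7829] v=[-0.8391]
Step 6: x=[4.5740] v=[-0.6964]
Step 7: x=[4.4361] v=[-0.4597]
Step 8: x=[4.3878] v=[-0.1609]
Step 9: x=[4.4357] v=[0.1596]
First v>=0 after going negative at step 9, time=2.7000

Answer: 2.7000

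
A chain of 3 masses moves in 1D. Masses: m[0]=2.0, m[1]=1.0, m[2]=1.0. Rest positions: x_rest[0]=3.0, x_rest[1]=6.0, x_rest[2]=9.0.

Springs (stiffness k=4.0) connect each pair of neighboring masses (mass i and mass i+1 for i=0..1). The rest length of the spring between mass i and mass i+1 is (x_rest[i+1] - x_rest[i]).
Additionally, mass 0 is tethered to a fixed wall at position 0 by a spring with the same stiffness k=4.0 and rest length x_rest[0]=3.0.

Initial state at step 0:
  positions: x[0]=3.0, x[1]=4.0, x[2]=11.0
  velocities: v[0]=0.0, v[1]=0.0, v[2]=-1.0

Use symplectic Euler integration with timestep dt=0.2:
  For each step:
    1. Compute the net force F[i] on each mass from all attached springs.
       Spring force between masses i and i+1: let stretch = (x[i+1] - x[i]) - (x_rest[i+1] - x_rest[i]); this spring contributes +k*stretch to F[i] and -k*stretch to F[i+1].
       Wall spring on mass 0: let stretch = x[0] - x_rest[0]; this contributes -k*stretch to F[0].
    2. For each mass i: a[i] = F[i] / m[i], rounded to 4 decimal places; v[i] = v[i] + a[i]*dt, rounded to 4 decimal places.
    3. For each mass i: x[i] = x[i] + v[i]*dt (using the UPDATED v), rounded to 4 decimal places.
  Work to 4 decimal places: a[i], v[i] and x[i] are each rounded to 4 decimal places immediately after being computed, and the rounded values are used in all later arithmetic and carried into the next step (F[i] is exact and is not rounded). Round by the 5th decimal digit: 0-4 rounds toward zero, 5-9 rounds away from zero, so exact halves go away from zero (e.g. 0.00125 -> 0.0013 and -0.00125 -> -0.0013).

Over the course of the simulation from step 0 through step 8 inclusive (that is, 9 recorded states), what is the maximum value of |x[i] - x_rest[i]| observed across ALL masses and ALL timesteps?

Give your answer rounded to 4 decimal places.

Step 0: x=[3.0000 4.0000 11.0000] v=[0.0000 0.0000 -1.0000]
Step 1: x=[2.8400 4.9600 10.1600] v=[-0.8000 4.8000 -4.2000]
Step 2: x=[2.6224 6.4128 8.9680] v=[-1.0880 7.2640 -5.9600]
Step 3: x=[2.4982 7.6680 7.8472] v=[-0.6208 6.2758 -5.6042]
Step 4: x=[2.5878 8.1247 7.1777] v=[0.4478 2.2833 -3.3476]
Step 5: x=[2.9133 7.5439 7.1397] v=[1.6274 -2.9038 -0.1900]
Step 6: x=[3.3762 6.1576 7.6464] v=[2.3143 -6.9316 2.5334]
Step 7: x=[3.7915 4.5645 8.3949] v=[2.0764 -7.9657 3.7424]
Step 8: x=[3.9653 3.4605 9.0105] v=[0.8690 -5.5198 3.0781]
Max displacement = 2.5395

Answer: 2.5395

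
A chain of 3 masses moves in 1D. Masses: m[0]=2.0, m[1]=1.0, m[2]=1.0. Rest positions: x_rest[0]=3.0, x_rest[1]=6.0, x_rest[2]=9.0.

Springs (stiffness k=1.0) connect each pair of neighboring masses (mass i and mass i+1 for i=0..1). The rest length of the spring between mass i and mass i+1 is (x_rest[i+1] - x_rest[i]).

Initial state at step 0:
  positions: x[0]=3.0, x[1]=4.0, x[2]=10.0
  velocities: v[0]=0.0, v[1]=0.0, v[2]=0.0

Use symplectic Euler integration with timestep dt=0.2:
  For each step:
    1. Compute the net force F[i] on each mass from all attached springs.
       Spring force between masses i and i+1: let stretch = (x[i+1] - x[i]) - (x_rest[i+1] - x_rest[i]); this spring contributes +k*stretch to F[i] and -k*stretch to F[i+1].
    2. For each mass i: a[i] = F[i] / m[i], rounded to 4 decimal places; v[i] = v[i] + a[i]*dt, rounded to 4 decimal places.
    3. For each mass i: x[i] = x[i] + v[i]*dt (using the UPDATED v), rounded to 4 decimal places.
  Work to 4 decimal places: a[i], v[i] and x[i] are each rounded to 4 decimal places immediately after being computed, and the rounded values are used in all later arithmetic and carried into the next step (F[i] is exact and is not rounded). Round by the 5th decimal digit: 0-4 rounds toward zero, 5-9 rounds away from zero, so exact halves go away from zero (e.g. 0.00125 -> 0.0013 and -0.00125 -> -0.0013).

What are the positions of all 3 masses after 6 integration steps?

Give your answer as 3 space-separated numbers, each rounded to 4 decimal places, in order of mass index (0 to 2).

Step 0: x=[3.0000 4.0000 10.0000] v=[0.0000 0.0000 0.0000]
Step 1: x=[2.9600 4.2000 9.8800] v=[-0.2000 1.0000 -0.6000]
Step 2: x=[2.8848 4.5776 9.6528] v=[-0.3760 1.8880 -1.1360]
Step 3: x=[2.7835 5.0905 9.3426] v=[-0.5067 2.5645 -1.5510]
Step 4: x=[2.6683 5.6812 8.9823] v=[-0.5760 2.9535 -1.8014]
Step 5: x=[2.5534 6.2834 8.6100] v=[-0.5747 3.0111 -1.8616]
Step 6: x=[2.4531 6.8295 8.2646] v=[-0.5017 2.7304 -1.7269]

Answer: 2.4531 6.8295 8.2646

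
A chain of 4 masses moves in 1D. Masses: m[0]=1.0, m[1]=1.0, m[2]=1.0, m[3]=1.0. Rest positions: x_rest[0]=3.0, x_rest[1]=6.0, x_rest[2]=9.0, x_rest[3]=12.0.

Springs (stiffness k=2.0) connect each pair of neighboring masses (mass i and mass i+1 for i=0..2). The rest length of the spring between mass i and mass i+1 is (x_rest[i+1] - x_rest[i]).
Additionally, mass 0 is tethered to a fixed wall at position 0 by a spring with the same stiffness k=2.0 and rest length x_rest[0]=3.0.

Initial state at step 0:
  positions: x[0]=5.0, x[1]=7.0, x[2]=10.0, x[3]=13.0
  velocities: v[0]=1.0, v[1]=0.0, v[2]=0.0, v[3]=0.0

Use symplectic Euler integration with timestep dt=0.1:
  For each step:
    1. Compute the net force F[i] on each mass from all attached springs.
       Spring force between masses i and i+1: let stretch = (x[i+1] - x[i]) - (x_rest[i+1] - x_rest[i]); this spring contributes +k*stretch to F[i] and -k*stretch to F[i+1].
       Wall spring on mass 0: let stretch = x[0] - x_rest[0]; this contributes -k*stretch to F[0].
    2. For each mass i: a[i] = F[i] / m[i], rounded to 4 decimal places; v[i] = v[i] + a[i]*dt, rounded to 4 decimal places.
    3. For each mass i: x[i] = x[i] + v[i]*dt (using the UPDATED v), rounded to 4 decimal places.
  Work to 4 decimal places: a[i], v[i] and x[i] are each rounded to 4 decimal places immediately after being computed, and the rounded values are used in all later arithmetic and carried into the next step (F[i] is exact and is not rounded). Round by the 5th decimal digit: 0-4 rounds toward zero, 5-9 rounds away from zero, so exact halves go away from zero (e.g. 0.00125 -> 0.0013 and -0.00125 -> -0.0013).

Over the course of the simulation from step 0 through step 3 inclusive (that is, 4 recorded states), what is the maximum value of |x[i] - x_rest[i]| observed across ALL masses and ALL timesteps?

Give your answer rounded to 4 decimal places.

Answer: 2.0400

Derivation:
Step 0: x=[5.0000 7.0000 10.0000 13.0000] v=[1.0000 0.0000 0.0000 0.0000]
Step 1: x=[5.0400 7.0200 10.0000 13.0000] v=[0.4000 0.2000 0.0000 0.0000]
Step 2: x=[5.0188 7.0600 10.0004 13.0000] v=[-0.2120 0.4000 0.0040 0.0000]
Step 3: x=[4.9381 7.1180 10.0020 13.0000] v=[-0.8075 0.5798 0.0158 0.0001]
Max displacement = 2.0400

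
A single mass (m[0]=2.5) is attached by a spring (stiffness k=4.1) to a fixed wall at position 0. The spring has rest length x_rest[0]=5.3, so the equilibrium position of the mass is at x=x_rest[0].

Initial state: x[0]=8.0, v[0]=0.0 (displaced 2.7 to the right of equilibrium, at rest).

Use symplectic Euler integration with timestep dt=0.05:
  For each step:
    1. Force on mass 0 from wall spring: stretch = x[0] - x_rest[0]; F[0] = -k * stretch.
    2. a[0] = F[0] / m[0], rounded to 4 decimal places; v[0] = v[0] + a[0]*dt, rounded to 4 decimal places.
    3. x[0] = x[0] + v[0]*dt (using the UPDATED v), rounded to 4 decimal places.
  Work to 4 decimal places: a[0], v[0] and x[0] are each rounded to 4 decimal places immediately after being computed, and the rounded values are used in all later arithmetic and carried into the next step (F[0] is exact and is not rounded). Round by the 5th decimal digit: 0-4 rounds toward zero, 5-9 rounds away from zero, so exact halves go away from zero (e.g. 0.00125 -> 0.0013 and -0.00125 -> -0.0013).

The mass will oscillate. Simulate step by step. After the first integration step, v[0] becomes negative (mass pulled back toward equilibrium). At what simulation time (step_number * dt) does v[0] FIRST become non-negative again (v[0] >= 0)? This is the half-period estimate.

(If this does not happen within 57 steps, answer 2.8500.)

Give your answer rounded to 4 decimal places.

Step 0: x=[8.0000] v=[0.0000]
Step 1: x=[7.9889] v=[-0.2214]
Step 2: x=[7.9668] v=[-0.4419]
Step 3: x=[7.9338] v=[-0.6606]
Step 4: x=[7.8900] v=[-0.8766]
Step 5: x=[7.8356] v=[-1.0890]
Step 6: x=[7.7708] v=[-1.2969]
Step 7: x=[7.6958] v=[-1.4995]
Step 8: x=[7.6110] v=[-1.6960]
Step 9: x=[7.5167] v=[-1.8855]
Step 10: x=[7.4133] v=[-2.0673]
Step 11: x=[7.3013] v=[-2.2406]
Step 12: x=[7.1811] v=[-2.4047]
Step 13: x=[7.0532] v=[-2.5590]
Step 14: x=[6.9181] v=[-2.7028]
Step 15: x=[6.7763] v=[-2.8355]
Step 16: x=[6.6285] v=[-2.9566]
Step 17: x=[6.4752] v=[-3.0655]
Step 18: x=[6.3171] v=[-3.1619]
Step 19: x=[6.1548] v=[-3.2453]
Step 20: x=[5.9890] v=[-3.3154]
Step 21: x=[5.8204] v=[-3.3719]
Step 22: x=[5.6497] v=[-3.4146]
Step 23: x=[5.4775] v=[-3.4433]
Step 24: x=[5.3046] v=[-3.4579]
Step 25: x=[5.1317] v=[-3.4583]
Step 26: x=[4.9595] v=[-3.4445]
Step 27: x=[4.7887] v=[-3.4166]
Step 28: x=[4.6200] v=[-3.3747]
Step 29: x=[4.4541] v=[-3.3189]
Step 30: x=[4.2916] v=[-3.2495]
Step 31: x=[4.1333] v=[-3.1668]
Step 32: x=[3.9797] v=[-3.0711]
Step 33: x=[3.8316] v=[-2.9628]
Step 34: x=[3.6895] v=[-2.8424]
Step 35: x=[3.5540] v=[-2.7103]
Step 36: x=[3.4256] v=[-2.5671]
Step 37: x=[3.3049] v=[-2.4134]
Step 38: x=[3.1924] v=[-2.2498]
Step 39: x=[3.0886] v=[-2.0770]
Step 40: x=[2.9938] v=[-1.8957]
Step 41: x=[2.9085] v=[-1.7066]
Step 42: x=[2.8330] v=[-1.5105]
Step 43: x=[2.7676] v=[-1.3082]
Step 44: x=[2.7126] v=[-1.1005]
Step 45: x=[2.6682] v=[-0.8883]
Step 46: x=[2.6346] v=[-0.6725]
Step 47: x=[2.6119] v=[-0.4539]
Step 48: x=[2.6002] v=[-0.2335]
Step 49: x=[2.5996] v=[-0.0121]
Step 50: x=[2.6101] v=[0.2093]
First v>=0 after going negative at step 50, time=2.5000

Answer: 2.5000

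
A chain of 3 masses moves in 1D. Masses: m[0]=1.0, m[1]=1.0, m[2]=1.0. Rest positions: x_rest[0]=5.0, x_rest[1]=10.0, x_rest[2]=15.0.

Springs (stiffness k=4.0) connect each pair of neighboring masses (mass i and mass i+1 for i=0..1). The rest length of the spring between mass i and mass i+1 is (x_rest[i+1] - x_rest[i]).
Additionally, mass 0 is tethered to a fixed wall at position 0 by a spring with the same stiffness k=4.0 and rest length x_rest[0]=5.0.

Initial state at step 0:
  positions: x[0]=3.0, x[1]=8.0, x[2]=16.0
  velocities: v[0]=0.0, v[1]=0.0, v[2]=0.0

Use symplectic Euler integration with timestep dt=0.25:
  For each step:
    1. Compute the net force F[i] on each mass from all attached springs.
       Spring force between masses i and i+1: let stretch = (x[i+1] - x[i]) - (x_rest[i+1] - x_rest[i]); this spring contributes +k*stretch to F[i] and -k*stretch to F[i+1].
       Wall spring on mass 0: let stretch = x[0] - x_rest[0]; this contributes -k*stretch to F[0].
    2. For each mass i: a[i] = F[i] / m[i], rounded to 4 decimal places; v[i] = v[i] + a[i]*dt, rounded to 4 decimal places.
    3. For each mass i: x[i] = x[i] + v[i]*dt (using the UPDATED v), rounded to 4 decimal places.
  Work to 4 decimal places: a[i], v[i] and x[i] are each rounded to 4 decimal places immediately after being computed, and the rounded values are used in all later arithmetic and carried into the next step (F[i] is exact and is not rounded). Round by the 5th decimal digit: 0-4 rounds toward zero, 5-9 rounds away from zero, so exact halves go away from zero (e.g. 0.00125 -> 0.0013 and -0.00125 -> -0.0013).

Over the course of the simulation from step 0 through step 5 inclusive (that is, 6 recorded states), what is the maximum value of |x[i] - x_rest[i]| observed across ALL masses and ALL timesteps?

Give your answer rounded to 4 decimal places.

Step 0: x=[3.0000 8.0000 16.0000] v=[0.0000 0.0000 0.0000]
Step 1: x=[3.5000 8.7500 15.2500] v=[2.0000 3.0000 -3.0000]
Step 2: x=[4.4375 9.8125 14.1250] v=[3.7500 4.2500 -4.5000]
Step 3: x=[5.6094 10.6094 13.1719] v=[4.6875 3.1875 -3.8125]
Step 4: x=[6.6289 10.7969 12.8282] v=[4.0781 0.7500 -1.3750]
Step 5: x=[7.0332 10.4502 13.2266] v=[1.6172 -1.3867 1.5937]
Max displacement = 2.1718

Answer: 2.1718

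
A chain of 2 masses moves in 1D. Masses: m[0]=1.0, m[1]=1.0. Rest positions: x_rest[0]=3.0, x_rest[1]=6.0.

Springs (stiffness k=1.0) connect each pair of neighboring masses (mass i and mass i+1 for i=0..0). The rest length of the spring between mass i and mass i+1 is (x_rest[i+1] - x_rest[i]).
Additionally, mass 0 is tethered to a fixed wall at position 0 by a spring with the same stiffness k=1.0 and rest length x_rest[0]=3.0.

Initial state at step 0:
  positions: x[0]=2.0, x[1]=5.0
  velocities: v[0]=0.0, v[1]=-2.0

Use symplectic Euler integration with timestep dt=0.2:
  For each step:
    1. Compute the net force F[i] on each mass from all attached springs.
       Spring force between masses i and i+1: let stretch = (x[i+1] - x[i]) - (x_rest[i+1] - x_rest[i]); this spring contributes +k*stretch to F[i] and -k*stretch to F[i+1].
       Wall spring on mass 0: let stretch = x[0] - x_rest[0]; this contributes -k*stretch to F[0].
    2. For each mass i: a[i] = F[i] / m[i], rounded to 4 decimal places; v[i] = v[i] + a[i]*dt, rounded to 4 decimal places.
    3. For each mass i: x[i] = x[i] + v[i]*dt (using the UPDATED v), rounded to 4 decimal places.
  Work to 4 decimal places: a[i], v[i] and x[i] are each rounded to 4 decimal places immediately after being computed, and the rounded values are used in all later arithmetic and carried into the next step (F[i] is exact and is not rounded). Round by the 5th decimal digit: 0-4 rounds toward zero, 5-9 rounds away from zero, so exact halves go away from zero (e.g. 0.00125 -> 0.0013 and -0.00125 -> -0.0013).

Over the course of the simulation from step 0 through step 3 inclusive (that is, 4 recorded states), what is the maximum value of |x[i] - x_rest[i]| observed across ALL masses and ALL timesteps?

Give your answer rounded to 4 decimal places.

Step 0: x=[2.0000 5.0000] v=[0.0000 -2.0000]
Step 1: x=[2.0400 4.6000] v=[0.2000 -2.0000]
Step 2: x=[2.1008 4.2176] v=[0.3040 -1.9120]
Step 3: x=[2.1622 3.8705] v=[0.3072 -1.7354]
Max displacement = 2.1295

Answer: 2.1295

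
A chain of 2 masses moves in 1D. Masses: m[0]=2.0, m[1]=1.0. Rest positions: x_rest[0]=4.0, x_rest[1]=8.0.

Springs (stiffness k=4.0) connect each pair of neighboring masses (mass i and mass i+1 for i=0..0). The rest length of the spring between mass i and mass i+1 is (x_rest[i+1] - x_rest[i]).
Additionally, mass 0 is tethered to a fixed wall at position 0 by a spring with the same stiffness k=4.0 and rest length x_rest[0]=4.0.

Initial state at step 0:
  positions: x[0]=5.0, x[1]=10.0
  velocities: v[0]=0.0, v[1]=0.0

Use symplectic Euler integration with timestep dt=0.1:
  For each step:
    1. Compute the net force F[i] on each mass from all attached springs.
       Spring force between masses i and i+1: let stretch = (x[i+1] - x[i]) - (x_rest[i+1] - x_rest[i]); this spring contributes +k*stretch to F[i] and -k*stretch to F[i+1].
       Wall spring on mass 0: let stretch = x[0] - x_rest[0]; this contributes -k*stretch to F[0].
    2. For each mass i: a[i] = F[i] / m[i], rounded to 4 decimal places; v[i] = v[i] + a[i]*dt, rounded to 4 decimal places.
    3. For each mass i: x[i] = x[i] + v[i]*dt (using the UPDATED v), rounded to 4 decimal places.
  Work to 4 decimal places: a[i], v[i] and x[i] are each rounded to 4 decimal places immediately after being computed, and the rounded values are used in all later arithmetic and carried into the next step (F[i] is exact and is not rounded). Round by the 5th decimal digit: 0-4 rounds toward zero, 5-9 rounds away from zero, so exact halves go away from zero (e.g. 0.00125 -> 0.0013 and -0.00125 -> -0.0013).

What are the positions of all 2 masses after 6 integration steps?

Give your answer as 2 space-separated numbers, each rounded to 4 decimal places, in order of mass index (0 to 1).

Answer: 4.9492 9.2642

Derivation:
Step 0: x=[5.0000 10.0000] v=[0.0000 0.0000]
Step 1: x=[5.0000 9.9600] v=[0.0000 -0.4000]
Step 2: x=[4.9992 9.8816] v=[-0.0080 -0.7840]
Step 3: x=[4.9961 9.7679] v=[-0.0314 -1.1370]
Step 4: x=[4.9885 9.6233] v=[-0.0763 -1.4457]
Step 5: x=[4.9738 9.4533] v=[-0.1470 -1.6996]
Step 6: x=[4.9492 9.2642] v=[-0.2459 -1.8914]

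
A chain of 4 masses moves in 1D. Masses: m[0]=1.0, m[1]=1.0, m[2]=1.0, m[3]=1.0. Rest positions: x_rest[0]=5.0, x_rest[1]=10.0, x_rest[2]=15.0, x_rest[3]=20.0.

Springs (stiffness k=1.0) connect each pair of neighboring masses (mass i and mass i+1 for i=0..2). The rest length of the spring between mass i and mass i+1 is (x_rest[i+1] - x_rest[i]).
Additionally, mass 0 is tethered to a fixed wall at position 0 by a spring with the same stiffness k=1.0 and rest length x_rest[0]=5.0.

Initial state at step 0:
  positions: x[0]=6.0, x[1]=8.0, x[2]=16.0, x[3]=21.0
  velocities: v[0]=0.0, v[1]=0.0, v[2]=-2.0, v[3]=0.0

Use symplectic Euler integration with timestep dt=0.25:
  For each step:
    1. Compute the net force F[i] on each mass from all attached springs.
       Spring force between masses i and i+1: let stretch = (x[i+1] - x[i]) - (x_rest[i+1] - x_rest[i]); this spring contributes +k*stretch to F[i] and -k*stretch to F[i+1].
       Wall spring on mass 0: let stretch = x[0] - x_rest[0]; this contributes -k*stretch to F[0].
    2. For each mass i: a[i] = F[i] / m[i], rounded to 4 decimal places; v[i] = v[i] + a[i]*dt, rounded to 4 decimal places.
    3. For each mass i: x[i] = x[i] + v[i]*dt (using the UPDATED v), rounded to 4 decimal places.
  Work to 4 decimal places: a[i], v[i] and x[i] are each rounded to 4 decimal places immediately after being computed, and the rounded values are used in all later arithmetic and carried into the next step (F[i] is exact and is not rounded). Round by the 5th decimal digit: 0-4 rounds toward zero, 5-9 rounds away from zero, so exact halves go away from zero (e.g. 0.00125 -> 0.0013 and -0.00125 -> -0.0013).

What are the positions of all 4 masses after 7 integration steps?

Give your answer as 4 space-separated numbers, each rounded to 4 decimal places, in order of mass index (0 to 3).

Step 0: x=[6.0000 8.0000 16.0000 21.0000] v=[0.0000 0.0000 -2.0000 0.0000]
Step 1: x=[5.7500 8.3750 15.3125 21.0000] v=[-1.0000 1.5000 -2.7500 0.0000]
Step 2: x=[5.3047 9.0195 14.5469 20.9570] v=[-1.7813 2.5781 -3.0625 -0.1719]
Step 3: x=[4.7600 9.7773 13.8365 20.8259] v=[-2.1788 3.0313 -2.8418 -0.5244]
Step 4: x=[4.2314 10.4753 13.3092 20.5705] v=[-2.1145 2.7918 -2.1093 -1.0218]
Step 5: x=[3.8286 10.9601 13.0586 20.1737] v=[-1.6114 1.9393 -1.0025 -1.5871]
Step 6: x=[3.6322 11.1304 13.1215 19.6447] v=[-0.7857 0.6811 0.2517 -2.1159]
Step 7: x=[3.6774 10.9565 13.4677 19.0205] v=[0.1808 -0.6957 1.3847 -2.4967]

Answer: 3.6774 10.9565 13.4677 19.0205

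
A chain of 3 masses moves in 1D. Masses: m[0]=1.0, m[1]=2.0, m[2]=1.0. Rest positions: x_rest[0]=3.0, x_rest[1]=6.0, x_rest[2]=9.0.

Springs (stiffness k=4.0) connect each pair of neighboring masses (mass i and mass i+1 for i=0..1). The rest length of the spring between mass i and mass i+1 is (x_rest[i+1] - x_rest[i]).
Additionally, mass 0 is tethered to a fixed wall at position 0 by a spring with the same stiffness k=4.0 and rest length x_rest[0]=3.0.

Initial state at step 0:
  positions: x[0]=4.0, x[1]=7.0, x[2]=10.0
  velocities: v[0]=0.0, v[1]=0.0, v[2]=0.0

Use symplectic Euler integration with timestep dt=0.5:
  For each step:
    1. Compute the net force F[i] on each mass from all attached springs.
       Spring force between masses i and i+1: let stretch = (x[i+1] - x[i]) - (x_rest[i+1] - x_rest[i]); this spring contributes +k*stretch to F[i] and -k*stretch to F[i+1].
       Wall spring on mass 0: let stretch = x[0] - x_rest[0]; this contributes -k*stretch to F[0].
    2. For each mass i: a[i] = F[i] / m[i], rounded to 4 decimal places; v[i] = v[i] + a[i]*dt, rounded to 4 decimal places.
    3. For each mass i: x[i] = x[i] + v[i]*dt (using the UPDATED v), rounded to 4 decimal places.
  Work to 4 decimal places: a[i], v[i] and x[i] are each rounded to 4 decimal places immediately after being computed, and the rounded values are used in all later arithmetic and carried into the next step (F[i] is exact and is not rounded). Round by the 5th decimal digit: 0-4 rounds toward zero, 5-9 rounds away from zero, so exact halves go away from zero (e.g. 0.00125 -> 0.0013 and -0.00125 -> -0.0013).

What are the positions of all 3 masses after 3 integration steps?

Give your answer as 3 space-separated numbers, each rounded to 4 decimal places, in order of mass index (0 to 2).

Answer: 3.5000 6.0000 9.5000

Derivation:
Step 0: x=[4.0000 7.0000 10.0000] v=[0.0000 0.0000 0.0000]
Step 1: x=[3.0000 7.0000 10.0000] v=[-2.0000 0.0000 0.0000]
Step 2: x=[3.0000 6.5000 10.0000] v=[0.0000 -1.0000 0.0000]
Step 3: x=[3.5000 6.0000 9.5000] v=[1.0000 -1.0000 -1.0000]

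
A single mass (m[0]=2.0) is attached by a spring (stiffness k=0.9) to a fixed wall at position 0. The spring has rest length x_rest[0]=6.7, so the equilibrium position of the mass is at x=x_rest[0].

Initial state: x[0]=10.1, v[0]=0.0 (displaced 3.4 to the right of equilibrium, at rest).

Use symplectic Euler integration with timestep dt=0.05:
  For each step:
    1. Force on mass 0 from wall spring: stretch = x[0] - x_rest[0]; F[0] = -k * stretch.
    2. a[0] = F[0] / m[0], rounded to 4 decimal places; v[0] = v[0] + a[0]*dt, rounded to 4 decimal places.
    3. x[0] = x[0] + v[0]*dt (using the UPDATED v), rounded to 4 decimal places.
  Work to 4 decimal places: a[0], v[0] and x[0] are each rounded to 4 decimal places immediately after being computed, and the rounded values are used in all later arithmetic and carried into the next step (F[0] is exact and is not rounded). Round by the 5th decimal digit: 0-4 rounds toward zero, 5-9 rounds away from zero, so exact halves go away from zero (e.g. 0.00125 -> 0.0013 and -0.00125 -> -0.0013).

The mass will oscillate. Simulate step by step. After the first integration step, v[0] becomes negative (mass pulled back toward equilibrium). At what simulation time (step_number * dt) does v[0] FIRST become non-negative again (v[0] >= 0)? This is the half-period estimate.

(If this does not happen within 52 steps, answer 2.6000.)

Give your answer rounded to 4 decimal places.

Answer: 2.6000

Derivation:
Step 0: x=[10.1000] v=[0.0000]
Step 1: x=[10.0962] v=[-0.0765]
Step 2: x=[10.0886] v=[-0.1529]
Step 3: x=[10.0771] v=[-0.2291]
Step 4: x=[10.0618] v=[-0.3051]
Step 5: x=[10.0428] v=[-0.3807]
Step 6: x=[10.0200] v=[-0.4559]
Step 7: x=[9.9935] v=[-0.5306]
Step 8: x=[9.9633] v=[-0.6047]
Step 9: x=[9.9294] v=[-0.6781]
Step 10: x=[9.8919] v=[-0.7508]
Step 11: x=[9.8508] v=[-0.8226]
Step 12: x=[9.8061] v=[-0.8935]
Step 13: x=[9.7579] v=[-0.9634]
Step 14: x=[9.7063] v=[-1.0322]
Step 15: x=[9.6513] v=[-1.0998]
Step 16: x=[9.5930] v=[-1.1662]
Step 17: x=[9.5314] v=[-1.2313]
Step 18: x=[9.4667] v=[-1.2950]
Step 19: x=[9.3988] v=[-1.3573]
Step 20: x=[9.3279] v=[-1.4180]
Step 21: x=[9.2540] v=[-1.4771]
Step 22: x=[9.1773] v=[-1.5346]
Step 23: x=[9.0978] v=[-1.5903]
Step 24: x=[9.0156] v=[-1.6443]
Step 25: x=[8.9308] v=[-1.6964]
Step 26: x=[8.8435] v=[-1.7466]
Step 27: x=[8.7538] v=[-1.7948]
Step 28: x=[8.6618] v=[-1.8410]
Step 29: x=[8.5675] v=[-1.8851]
Step 30: x=[8.4711] v=[-1.9271]
Step 31: x=[8.3728] v=[-1.9670]
Step 32: x=[8.2726] v=[-2.0046]
Step 33: x=[8.1706] v=[-2.0400]
Step 34: x=[8.0669] v=[-2.0731]
Step 35: x=[7.9617] v=[-2.1039]
Step 36: x=[7.8551] v=[-2.1323]
Step 37: x=[7.7472] v=[-2.1583]
Step 38: x=[7.6381] v=[-2.1819]
Step 39: x=[7.5280] v=[-2.2030]
Step 40: x=[7.4169] v=[-2.2216]
Step 41: x=[7.3050] v=[-2.2377]
Step 42: x=[7.1924] v=[-2.2513]
Step 43: x=[7.0793] v=[-2.2624]
Step 44: x=[6.9658] v=[-2.2709]
Step 45: x=[6.8520] v=[-2.2769]
Step 46: x=[6.7380] v=[-2.2803]
Step 47: x=[6.6239] v=[-2.2812]
Step 48: x=[6.5099] v=[-2.2795]
Step 49: x=[6.3961] v=[-2.2752]
Step 50: x=[6.2827] v=[-2.2684]
Step 51: x=[6.1698] v=[-2.2590]
Step 52: x=[6.0574] v=[-2.2471]
v[0] did not become non-negative within 52 steps; using fallback time=2.6000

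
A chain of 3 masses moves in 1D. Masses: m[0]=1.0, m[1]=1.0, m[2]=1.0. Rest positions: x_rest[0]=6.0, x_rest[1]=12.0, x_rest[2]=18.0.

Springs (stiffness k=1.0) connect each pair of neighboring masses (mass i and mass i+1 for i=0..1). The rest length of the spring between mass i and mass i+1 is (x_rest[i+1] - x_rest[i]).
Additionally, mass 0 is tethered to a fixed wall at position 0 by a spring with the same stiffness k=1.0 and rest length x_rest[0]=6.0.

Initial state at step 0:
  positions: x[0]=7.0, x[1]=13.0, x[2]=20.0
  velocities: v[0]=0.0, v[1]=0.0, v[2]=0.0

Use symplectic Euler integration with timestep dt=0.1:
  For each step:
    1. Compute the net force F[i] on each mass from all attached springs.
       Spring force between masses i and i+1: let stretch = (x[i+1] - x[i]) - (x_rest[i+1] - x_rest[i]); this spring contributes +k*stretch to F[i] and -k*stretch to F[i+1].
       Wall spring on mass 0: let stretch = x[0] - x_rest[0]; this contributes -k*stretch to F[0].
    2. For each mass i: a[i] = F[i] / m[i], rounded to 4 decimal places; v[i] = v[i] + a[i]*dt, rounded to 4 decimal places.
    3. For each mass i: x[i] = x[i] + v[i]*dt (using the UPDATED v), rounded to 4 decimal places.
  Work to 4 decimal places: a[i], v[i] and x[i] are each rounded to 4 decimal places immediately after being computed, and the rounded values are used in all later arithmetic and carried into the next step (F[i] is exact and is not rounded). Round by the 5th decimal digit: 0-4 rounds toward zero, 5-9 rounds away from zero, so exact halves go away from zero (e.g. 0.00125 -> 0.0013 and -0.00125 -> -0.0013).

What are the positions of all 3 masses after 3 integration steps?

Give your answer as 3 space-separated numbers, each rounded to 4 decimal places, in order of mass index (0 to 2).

Step 0: x=[7.0000 13.0000 20.0000] v=[0.0000 0.0000 0.0000]
Step 1: x=[6.9900 13.0100 19.9900] v=[-0.1000 0.1000 -0.1000]
Step 2: x=[6.9703 13.0296 19.9702] v=[-0.1970 0.1960 -0.1980]
Step 3: x=[6.9415 13.0580 19.9410] v=[-0.2881 0.2841 -0.2921]

Answer: 6.9415 13.0580 19.9410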